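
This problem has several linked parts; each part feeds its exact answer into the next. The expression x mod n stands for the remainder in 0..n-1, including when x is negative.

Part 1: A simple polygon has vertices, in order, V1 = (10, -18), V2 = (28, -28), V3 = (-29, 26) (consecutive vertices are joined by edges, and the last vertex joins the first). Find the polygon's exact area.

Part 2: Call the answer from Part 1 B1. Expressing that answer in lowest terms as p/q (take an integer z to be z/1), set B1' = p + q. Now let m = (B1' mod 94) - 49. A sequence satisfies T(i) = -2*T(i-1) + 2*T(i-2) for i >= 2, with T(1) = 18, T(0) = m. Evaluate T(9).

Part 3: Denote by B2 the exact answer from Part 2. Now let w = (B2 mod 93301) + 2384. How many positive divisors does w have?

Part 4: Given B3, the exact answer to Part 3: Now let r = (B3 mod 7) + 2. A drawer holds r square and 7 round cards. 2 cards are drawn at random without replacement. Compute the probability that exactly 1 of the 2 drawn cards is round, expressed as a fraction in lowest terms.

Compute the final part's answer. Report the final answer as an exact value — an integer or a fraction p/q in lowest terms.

Part 1: cross terms: (10*-28 - 28*-18)=224, (28*26 - -29*-28)=-84, (-29*-18 - 10*26)=262; twice the area = |402| = 402; area = 201; answer 201
Part 2: B1 = 201; threaded value p + q = 202; m = -35; T(2) = -2*(18) + 2*(-35) = -106; iterating: T(2)=-106, T(3)=248, T(4)=-708, T(5)=1912, T(6)=-5240, T(7)=14304, T(8)=-39088, T(9)=106784; answer 106784
Part 3: B2 = 106784; w = 15867; 15867 = 3^2 * 41 * 43; number of divisors = (2+1) * (1+1) * (1+1) = 12; answer 12
Part 4: B3 = 12; r = 7; total draws C(14,2) = 91; favorable C(7,1)*C(7,1) = 49; P = 7/13; answer 7/13

7/13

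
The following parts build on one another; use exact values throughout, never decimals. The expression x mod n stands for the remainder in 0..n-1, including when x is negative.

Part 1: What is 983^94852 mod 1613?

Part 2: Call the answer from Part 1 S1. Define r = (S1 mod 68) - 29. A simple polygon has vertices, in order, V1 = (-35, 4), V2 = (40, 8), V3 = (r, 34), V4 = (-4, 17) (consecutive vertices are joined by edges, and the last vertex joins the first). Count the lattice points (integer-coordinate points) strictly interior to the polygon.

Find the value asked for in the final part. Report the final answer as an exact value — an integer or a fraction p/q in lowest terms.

708

Part 1: squarings mod 1613: 983^1=983, 983^2=102, 983^4=726, 983^8=1238, 983^16=294, 983^32=947, 983^64=1594, 983^128=361, 983^256=1281, 983^512=540, 983^1024=1260, 983^2048=408, 983^4096=325, 983^8192=780, 983^16384=299, 983^32768=686, 983^65536=1213; 983^94852 = 983^4 * 983^128 * 983^512 * 983^4096 * 983^8192 * 983^16384 * 983^65536 = 549 (mod 1613); answer 549
Part 2: S1 = 549; r = -24; cross terms: (-35*8 - 40*4)=-440, (40*34 - -24*8)=1552, (-24*17 - -4*34)=-272, (-4*4 - -35*17)=579; twice the area = |1419| = 1419; area = 1419/2; boundary points = 1 + 2 + 1 + 1 = 5; strictly interior points = area - boundary/2 + 1 = 708; answer 708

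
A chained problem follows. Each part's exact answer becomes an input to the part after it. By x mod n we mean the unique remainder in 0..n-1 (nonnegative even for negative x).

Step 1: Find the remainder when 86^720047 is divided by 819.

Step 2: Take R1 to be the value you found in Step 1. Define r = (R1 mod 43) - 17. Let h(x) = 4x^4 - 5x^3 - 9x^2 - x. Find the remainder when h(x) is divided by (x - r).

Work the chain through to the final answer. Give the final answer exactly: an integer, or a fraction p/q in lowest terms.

Step 1: squarings mod 819: 86^1=86, 86^2=25, 86^4=625, 86^8=781, 86^16=625, 86^32=781, 86^64=625, 86^128=781, 86^256=625, 86^512=781, 86^1024=625, 86^2048=781, 86^4096=625, 86^8192=781, 86^16384=625, 86^32768=781, 86^65536=625, 86^131072=781, 86^262144=625, 86^524288=781; 86^720047 = 86^1 * 86^2 * 86^4 * 86^8 * 86^32 * 86^128 * 86^1024 * 86^2048 * 86^4096 * 86^8192 * 86^16384 * 86^32768 * 86^131072 * 86^524288 = 200 (mod 819); answer 200
Step 2: R1 = 200; r = 11; remainder = value at the root: 4*(11)^4 - 5*(11)^3 - 9*(11)^2 - 1*(11)^1 = (58564) + (-6655) + (-1089) + (-11) = 50809; answer 50809

50809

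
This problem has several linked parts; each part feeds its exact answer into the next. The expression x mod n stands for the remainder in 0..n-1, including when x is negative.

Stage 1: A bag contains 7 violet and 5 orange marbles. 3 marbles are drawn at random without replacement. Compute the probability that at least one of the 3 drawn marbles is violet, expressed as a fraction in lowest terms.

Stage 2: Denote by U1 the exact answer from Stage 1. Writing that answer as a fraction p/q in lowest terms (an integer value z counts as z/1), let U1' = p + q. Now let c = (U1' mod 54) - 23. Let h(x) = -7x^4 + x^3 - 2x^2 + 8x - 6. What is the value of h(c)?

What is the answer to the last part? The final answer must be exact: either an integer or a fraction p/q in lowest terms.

Stage 1: total draws C(12,3) = 220; complement C(5,3) = 10; favorable 220 - 10 = 210; P = 21/22; answer 21/22
Stage 2: U1 = 21/22; threaded value p + q = 43; c = 20; -7*(20)^4 + 1*(20)^3 - 2*(20)^2 + 8*(20)^1 - 6 = (-1120000) + (8000) + (-800) + (160) + (-6) = -1112646; answer -1112646

-1112646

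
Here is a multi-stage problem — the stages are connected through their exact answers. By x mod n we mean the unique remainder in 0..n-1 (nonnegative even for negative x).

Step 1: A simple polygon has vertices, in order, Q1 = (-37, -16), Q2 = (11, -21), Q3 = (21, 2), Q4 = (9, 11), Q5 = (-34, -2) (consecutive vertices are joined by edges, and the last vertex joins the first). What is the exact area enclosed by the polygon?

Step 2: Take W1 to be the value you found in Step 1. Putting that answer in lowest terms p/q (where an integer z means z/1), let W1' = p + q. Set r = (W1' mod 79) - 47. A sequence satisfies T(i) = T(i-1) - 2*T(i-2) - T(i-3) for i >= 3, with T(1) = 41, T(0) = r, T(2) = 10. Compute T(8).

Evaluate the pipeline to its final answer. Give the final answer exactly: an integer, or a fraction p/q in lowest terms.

Step 1: cross terms: (-37*-21 - 11*-16)=953, (11*2 - 21*-21)=463, (21*11 - 9*2)=213, (9*-2 - -34*11)=356, (-34*-16 - -37*-2)=470; twice the area = |2455| = 2455; area = 2455/2; answer 2455/2
Step 2: W1 = 2455/2; threaded value p + q = 2457; r = -39; T(3) = 1*(10) - 2*(41) - 1*(-39) = -33; iterating: T(3)=-33, T(4)=-94, T(5)=-38, T(6)=183, T(7)=353, T(8)=25; answer 25

25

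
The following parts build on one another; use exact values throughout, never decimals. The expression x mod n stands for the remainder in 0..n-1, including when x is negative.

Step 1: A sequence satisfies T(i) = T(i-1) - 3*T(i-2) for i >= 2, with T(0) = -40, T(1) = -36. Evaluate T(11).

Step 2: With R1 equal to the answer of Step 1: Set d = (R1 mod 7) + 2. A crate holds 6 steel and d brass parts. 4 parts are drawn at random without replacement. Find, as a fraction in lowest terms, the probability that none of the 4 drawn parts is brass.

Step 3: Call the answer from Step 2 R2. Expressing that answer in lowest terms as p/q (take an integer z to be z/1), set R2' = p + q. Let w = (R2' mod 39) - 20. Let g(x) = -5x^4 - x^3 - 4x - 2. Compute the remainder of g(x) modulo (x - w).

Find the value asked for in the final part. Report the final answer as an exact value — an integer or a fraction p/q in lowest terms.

-2982

Step 1: T(2) = 1*(-36) - 3*(-40) = 84; iterating: T(2)=84, T(3)=192, T(4)=-60, T(5)=-636, T(6)=-456, T(7)=1452, T(8)=2820, T(9)=-1536, T(10)=-9996, T(11)=-5388; answer -5388
Step 2: R1 = -5388; d = 4; total draws C(10,4) = 210; favorable C(6,4) = 15; P = 1/14; answer 1/14
Step 3: R2 = 1/14; threaded value p + q = 15; w = -5; remainder = value at the root: -5*(-5)^4 - 1*(-5)^3 - 4*(-5)^1 - 2 = (-3125) + (125) + (20) + (-2) = -2982; answer -2982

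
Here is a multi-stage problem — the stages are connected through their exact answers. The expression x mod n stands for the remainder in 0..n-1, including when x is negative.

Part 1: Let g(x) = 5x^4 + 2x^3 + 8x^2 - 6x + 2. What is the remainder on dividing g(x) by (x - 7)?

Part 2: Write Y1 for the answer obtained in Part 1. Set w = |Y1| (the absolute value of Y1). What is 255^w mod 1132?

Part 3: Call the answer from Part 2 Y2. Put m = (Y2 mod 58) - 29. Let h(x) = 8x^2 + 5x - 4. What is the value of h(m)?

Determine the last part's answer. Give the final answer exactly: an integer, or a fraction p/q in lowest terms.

Part 1: remainder = value at the root: 5*(7)^4 + 2*(7)^3 + 8*(7)^2 - 6*(7)^1 + 2 = (12005) + (686) + (392) + (-42) + (2) = 13043; answer 13043
Part 2: Y1 = 13043; w = 13043; squarings mod 1132: 255^1=255, 255^2=501, 255^4=829, 255^8=117, 255^16=105, 255^32=837, 255^64=993, 255^128=77, 255^256=269, 255^512=1045, 255^1024=777, 255^2048=373, 255^4096=1025, 255^8192=129; 255^13043 = 255^1 * 255^2 * 255^16 * 255^32 * 255^64 * 255^128 * 255^512 * 255^4096 * 255^8192 = 975 (mod 1132); answer 975
Part 3: Y2 = 975; m = 18; 8*(18)^2 + 5*(18)^1 - 4 = (2592) + (90) + (-4) = 2678; answer 2678

2678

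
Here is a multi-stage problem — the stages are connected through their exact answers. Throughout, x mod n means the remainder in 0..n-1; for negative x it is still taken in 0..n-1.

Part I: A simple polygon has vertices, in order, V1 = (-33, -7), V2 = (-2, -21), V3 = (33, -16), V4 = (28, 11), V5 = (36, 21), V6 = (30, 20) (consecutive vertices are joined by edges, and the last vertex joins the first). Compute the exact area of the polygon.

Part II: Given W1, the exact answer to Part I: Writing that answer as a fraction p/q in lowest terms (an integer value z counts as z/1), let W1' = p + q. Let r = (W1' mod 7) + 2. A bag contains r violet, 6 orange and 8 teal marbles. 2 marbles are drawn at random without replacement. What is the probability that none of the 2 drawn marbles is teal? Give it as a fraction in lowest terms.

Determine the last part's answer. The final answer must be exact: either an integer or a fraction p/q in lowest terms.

5/17

Part I: cross terms: (-33*-21 - -2*-7)=679, (-2*-16 - 33*-21)=725, (33*11 - 28*-16)=811, (28*21 - 36*11)=192, (36*20 - 30*21)=90, (30*-7 - -33*20)=450; twice the area = |2947| = 2947; area = 2947/2; answer 2947/2
Part II: W1 = 2947/2; threaded value p + q = 2949; r = 4; total draws C(18,2) = 153; favorable C(10,2) = 45; P = 5/17; answer 5/17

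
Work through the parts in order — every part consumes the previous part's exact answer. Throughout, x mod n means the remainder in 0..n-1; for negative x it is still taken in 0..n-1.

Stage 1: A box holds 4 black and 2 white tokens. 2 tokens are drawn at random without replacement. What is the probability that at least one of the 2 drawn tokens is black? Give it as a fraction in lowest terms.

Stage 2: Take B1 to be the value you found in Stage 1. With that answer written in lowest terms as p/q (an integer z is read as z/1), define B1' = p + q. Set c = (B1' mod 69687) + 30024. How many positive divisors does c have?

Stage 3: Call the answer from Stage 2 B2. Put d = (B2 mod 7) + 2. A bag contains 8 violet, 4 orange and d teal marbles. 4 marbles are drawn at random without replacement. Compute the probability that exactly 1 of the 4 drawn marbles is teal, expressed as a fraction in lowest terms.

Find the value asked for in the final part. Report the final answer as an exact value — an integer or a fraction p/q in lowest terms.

22/51

Stage 1: total draws C(6,2) = 15; complement C(2,2) = 1; favorable 15 - 1 = 14; P = 14/15; answer 14/15
Stage 2: B1 = 14/15; threaded value p + q = 29; c = 30053; 30053 = 41 * 733; number of divisors = (1+1) * (1+1) = 4; answer 4
Stage 3: B2 = 4; d = 6; total draws C(18,4) = 3060; favorable C(6,1)*C(12,3) = 1320; P = 22/51; answer 22/51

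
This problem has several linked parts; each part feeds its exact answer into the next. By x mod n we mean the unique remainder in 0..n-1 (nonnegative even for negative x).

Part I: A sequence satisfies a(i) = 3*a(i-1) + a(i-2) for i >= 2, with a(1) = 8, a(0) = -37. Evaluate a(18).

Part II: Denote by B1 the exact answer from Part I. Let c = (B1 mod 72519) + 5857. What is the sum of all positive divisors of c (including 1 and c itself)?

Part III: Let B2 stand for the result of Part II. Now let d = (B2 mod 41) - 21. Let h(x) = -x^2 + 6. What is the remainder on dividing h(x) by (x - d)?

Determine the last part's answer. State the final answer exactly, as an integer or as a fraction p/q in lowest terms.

2

Part I: a(2) = 3*(8) + 1*(-37) = -13; iterating: a(2)=-13, a(3)=-31, a(4)=-106, a(5)=-349, a(6)=-1153, a(7)=-3808, a(8)=-12577, a(9)=-41539, a(10)=-137194, a(11)=-453121, a(12)=-1496557, a(13)=-4942792, a(14)=-16324933, a(15)=-53917591, a(16)=-178077706, a(17)=-588150709, a(18)=-1942529833; answer -1942529833
Part II: B1 = -1942529833; c = 42477; 42477 = 3 * 14159; sigma = (1 + 3) * (1 + 14159) = 4 * 14160 = 56640; answer 56640
Part III: B2 = 56640; d = -2; remainder = value at the root: -1*(-2)^2 + 6 = (-4) + (6) = 2; answer 2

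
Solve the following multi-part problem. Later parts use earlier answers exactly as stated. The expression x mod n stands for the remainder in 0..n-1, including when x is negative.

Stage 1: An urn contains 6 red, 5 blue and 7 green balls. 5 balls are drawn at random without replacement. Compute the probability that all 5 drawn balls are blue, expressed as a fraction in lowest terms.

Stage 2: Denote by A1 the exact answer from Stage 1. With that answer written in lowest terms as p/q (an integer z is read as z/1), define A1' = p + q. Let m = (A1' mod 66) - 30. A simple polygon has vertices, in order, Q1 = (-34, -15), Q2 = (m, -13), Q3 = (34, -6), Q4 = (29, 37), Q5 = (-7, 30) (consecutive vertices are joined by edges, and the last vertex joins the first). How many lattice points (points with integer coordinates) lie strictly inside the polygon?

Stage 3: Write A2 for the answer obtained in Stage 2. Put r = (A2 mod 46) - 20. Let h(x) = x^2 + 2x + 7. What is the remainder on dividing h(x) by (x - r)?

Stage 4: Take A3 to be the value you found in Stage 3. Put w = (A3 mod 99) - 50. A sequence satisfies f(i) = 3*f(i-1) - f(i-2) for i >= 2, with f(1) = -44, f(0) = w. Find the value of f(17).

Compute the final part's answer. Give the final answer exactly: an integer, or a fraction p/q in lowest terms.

-294493208

Stage 1: total draws C(18,5) = 8568; favorable C(5,5) = 1; P = 1/8568; answer 1/8568
Stage 2: A1 = 1/8568; threaded value p + q = 8569; m = 25; cross terms: (-34*-13 - 25*-15)=817, (25*-6 - 34*-13)=292, (34*37 - 29*-6)=1432, (29*30 - -7*37)=1129, (-7*-15 - -34*30)=1125; twice the area = |4795| = 4795; area = 4795/2; boundary points = 1 + 1 + 1 + 1 + 9 = 13; strictly interior points = area - boundary/2 + 1 = 2392; answer 2392
Stage 3: A2 = 2392; r = -20; remainder = value at the root: 1*(-20)^2 + 2*(-20)^1 + 7 = (400) + (-40) + (7) = 367; answer 367
Stage 4: A3 = 367; w = 20; f(2) = 3*(-44) - 1*(20) = -152; iterating: f(2)=-152, f(3)=-412, f(4)=-1084, f(5)=-2840, f(6)=-7436, f(7)=-19468, f(8)=-50968, f(9)=-133436, f(10)=-349340, f(11)=-914584, f(12)=-2394412, f(13)=-6268652, f(14)=-16411544, f(15)=-42965980, f(16)=-112486396, f(17)=-294493208; answer -294493208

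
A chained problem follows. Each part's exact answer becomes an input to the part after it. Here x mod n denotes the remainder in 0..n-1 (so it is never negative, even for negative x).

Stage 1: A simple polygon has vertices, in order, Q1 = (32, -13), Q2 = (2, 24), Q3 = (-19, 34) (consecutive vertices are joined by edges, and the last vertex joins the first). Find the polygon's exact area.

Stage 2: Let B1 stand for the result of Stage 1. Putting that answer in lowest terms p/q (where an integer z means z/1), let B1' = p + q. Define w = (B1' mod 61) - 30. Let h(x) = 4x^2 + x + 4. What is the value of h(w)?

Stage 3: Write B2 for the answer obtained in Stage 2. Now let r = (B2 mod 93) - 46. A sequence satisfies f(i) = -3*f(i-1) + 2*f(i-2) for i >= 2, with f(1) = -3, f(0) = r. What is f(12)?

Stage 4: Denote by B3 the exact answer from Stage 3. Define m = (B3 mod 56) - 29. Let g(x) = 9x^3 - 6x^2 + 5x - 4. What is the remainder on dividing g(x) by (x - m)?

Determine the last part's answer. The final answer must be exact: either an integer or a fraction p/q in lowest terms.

-25946

Stage 1: cross terms: (32*24 - 2*-13)=794, (2*34 - -19*24)=524, (-19*-13 - 32*34)=-841; twice the area = |477| = 477; area = 477/2; answer 477/2
Stage 2: B1 = 477/2; threaded value p + q = 479; w = 22; 4*(22)^2 + 1*(22)^1 + 4 = (1936) + (22) + (4) = 1962; answer 1962
Stage 3: B2 = 1962; r = -37; f(2) = -3*(-3) + 2*(-37) = -65; iterating: f(2)=-65, f(3)=189, f(4)=-697, f(5)=2469, f(6)=-8801, f(7)=31341, f(8)=-111625, f(9)=397557, f(10)=-1415921, f(11)=5042877, f(12)=-17960473; answer -17960473
Stage 4: B3 = -17960473; m = -14; remainder = value at the root: 9*(-14)^3 - 6*(-14)^2 + 5*(-14)^1 - 4 = (-24696) + (-1176) + (-70) + (-4) = -25946; answer -25946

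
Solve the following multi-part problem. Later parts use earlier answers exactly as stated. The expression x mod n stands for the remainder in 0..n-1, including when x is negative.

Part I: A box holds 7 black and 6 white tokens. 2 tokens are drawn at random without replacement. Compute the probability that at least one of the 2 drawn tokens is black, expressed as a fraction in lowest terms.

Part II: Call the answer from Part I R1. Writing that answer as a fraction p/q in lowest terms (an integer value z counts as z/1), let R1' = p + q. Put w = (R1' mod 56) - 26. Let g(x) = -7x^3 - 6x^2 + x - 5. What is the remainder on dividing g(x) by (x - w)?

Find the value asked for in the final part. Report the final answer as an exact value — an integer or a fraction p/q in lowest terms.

-67457

Part I: total draws C(13,2) = 78; complement C(6,2) = 15; favorable 78 - 15 = 63; P = 21/26; answer 21/26
Part II: R1 = 21/26; threaded value p + q = 47; w = 21; remainder = value at the root: -7*(21)^3 - 6*(21)^2 + 1*(21)^1 - 5 = (-64827) + (-2646) + (21) + (-5) = -67457; answer -67457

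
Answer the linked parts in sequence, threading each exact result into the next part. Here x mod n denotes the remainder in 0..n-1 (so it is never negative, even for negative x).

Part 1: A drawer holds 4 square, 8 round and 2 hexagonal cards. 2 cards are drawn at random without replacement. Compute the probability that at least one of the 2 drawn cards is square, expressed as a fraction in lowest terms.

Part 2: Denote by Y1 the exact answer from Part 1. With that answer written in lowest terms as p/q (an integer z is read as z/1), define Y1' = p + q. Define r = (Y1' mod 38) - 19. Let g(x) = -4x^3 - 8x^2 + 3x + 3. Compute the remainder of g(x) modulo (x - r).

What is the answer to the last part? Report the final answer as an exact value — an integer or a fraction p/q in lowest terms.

Part 1: total draws C(14,2) = 91; complement C(10,2) = 45; favorable 91 - 45 = 46; P = 46/91; answer 46/91
Part 2: Y1 = 46/91; threaded value p + q = 137; r = 4; remainder = value at the root: -4*(4)^3 - 8*(4)^2 + 3*(4)^1 + 3 = (-256) + (-128) + (12) + (3) = -369; answer -369

-369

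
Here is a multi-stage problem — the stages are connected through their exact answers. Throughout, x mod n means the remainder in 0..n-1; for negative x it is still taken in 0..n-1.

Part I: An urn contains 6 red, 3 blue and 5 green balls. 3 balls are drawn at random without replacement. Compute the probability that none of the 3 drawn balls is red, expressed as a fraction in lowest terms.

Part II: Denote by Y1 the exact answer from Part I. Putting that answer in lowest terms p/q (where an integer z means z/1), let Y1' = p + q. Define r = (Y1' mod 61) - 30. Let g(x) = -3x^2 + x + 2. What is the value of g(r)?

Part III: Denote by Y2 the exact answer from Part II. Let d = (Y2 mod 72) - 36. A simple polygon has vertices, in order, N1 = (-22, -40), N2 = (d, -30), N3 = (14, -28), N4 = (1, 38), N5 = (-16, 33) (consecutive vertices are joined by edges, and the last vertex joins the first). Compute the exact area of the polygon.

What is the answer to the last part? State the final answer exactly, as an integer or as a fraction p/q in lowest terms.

Part I: total draws C(14,3) = 364; favorable C(8,3) = 56; P = 2/13; answer 2/13
Part II: Y1 = 2/13; threaded value p + q = 15; r = -15; -3*(-15)^2 + 1*(-15)^1 + 2 = (-675) + (-15) + (2) = -688; answer -688
Part III: Y2 = -688; d = -4; cross terms: (-22*-30 - -4*-40)=500, (-4*-28 - 14*-30)=532, (14*38 - 1*-28)=560, (1*33 - -16*38)=641, (-16*-40 - -22*33)=1366; twice the area = |3599| = 3599; area = 3599/2; answer 3599/2

3599/2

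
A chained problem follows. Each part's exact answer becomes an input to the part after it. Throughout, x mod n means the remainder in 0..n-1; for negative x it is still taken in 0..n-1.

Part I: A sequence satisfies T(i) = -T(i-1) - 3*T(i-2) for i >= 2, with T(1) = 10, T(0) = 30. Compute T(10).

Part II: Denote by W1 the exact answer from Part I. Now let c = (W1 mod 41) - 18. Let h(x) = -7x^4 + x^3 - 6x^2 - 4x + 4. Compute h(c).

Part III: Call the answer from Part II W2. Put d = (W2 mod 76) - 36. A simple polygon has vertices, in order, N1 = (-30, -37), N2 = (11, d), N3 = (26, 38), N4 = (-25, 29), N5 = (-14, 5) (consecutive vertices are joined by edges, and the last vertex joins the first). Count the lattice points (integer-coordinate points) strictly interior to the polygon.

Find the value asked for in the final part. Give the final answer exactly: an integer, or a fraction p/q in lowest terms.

Part I: T(2) = -1*(10) - 3*(30) = -100; iterating: T(2)=-100, T(3)=70, T(4)=230, T(5)=-440, T(6)=-250, T(7)=1570, T(8)=-820, T(9)=-3890, T(10)=6350; answer 6350
Part II: W1 = 6350; c = 18; -7*(18)^4 + 1*(18)^3 - 6*(18)^2 - 4*(18)^1 + 4 = (-734832) + (5832) + (-1944) + (-72) + (4) = -731012; answer -731012
Part III: W2 = -731012; d = -4; cross terms: (-30*-4 - 11*-37)=527, (11*38 - 26*-4)=522, (26*29 - -25*38)=1704, (-25*5 - -14*29)=281, (-14*-37 - -30*5)=668; twice the area = |3702| = 3702; area = 1851; boundary points = 1 + 3 + 3 + 1 + 2 = 10; strictly interior points = area - boundary/2 + 1 = 1847; answer 1847

1847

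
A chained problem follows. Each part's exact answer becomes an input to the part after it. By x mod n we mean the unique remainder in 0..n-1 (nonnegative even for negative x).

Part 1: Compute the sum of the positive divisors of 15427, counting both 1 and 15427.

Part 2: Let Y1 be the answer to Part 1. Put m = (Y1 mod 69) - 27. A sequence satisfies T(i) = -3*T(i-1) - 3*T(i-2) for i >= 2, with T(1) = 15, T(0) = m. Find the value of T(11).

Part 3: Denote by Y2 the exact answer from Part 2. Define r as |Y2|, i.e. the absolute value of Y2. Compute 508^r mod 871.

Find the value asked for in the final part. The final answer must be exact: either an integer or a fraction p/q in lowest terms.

Part 1: 15427 is prime, so its only divisors are 1 and 15427; sigma = 1 + 15427 = 15428; answer 15428
Part 2: Y1 = 15428; m = 14; T(2) = -3*(15) - 3*(14) = -87; iterating: T(2)=-87, T(3)=216, T(4)=-387, T(5)=513, T(6)=-378, T(7)=-405, T(8)=2349, T(9)=-5832, T(10)=10449, T(11)=-13851; answer -13851
Part 3: Y2 = -13851; r = 13851; squarings mod 871: 508^1=508, 508^2=248, 508^4=534, 508^8=339, 508^16=820, 508^32=859, 508^64=144, 508^128=703, 508^256=352, 508^512=222, 508^1024=508, 508^2048=248, 508^4096=534, 508^8192=339; 508^13851 = 508^1 * 508^2 * 508^8 * 508^16 * 508^512 * 508^1024 * 508^4096 * 508^8192 = 131 (mod 871); answer 131

131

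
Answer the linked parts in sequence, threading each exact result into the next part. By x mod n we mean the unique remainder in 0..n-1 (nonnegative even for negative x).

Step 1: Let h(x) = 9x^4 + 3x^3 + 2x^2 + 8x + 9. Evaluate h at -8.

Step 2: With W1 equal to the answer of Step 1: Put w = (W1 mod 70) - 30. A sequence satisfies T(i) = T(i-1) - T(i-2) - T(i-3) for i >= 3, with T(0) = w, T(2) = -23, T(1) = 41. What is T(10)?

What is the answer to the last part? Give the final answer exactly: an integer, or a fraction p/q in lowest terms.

Step 1: 9*(-8)^4 + 3*(-8)^3 + 2*(-8)^2 + 8*(-8)^1 + 9 = (36864) + (-1536) + (128) + (-64) + (9) = 35401; answer 35401
Step 2: W1 = 35401; w = 21; T(3) = 1*(-23) - 1*(41) - 1*(21) = -85; iterating: T(3)=-85, T(4)=-103, T(5)=5, T(6)=193, T(7)=291, T(8)=93, T(9)=-391, T(10)=-775; answer -775

-775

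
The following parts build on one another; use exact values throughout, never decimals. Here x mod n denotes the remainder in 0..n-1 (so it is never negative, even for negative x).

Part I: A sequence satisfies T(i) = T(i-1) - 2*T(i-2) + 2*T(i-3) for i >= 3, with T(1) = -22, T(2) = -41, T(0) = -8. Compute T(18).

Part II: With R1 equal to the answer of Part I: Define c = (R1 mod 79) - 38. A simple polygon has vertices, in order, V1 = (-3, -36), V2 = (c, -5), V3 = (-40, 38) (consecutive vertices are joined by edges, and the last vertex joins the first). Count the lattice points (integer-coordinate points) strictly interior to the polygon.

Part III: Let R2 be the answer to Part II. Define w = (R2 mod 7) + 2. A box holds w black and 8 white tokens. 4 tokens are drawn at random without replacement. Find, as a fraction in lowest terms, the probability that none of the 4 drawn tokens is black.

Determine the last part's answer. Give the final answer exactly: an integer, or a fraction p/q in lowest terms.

Part I: T(3) = 1*(-41) - 2*(-22) + 2*(-8) = -13; iterating: T(3)=-13, T(4)=25, T(5)=-31, T(6)=-107, T(7)=5, T(8)=157, T(9)=-67, T(10)=-371, T(11)=77, T(12)=685, T(13)=-211, T(14)=-1427, T(15)=365, T(16)=2797, T(17)=-787, T(18)=-5651; answer -5651
Part II: R1 = -5651; c = -1; cross terms: (-3*-5 - -1*-36)=-21, (-1*38 - -40*-5)=-238, (-40*-36 - -3*38)=1554; twice the area = |1295| = 1295; area = 1295/2; boundary points = 1 + 1 + 37 = 39; strictly interior points = area - boundary/2 + 1 = 629; answer 629
Part III: R2 = 629; w = 8; total draws C(16,4) = 1820; favorable C(8,4) = 70; P = 1/26; answer 1/26

1/26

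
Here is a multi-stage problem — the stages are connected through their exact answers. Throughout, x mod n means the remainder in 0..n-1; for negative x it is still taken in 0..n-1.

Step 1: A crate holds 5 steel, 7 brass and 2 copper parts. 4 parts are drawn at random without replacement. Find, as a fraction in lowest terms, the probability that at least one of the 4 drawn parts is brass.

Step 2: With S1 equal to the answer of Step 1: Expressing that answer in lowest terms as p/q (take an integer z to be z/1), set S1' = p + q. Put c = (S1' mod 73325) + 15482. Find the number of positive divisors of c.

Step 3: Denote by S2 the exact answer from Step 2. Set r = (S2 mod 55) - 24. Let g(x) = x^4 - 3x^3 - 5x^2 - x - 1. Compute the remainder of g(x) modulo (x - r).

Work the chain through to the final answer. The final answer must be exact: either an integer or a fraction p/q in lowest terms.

182019

Step 1: total draws C(14,4) = 1001; complement C(7,4) = 35; favorable 1001 - 35 = 966; P = 138/143; answer 138/143
Step 2: S1 = 138/143; threaded value p + q = 281; c = 15763; 15763 = 11 * 1433; number of divisors = (1+1) * (1+1) = 4; answer 4
Step 3: S2 = 4; r = -20; remainder = value at the root: 1*(-20)^4 - 3*(-20)^3 - 5*(-20)^2 - 1*(-20)^1 - 1 = (160000) + (24000) + (-2000) + (20) + (-1) = 182019; answer 182019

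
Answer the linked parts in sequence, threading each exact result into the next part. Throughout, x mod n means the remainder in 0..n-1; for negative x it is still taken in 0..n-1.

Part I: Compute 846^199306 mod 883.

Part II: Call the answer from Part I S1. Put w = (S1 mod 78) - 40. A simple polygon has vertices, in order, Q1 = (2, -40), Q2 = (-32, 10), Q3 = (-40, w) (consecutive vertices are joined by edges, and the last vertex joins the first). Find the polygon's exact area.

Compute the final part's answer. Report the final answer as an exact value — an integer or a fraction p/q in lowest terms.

693

Part I: squarings mod 883: 846^1=846, 846^2=486, 846^4=435, 846^8=263, 846^16=295, 846^32=491, 846^64=22, 846^128=484, 846^256=261, 846^512=130, 846^1024=123, 846^2048=118, 846^4096=679, 846^8192=115, 846^16384=863, 846^32768=400, 846^65536=177, 846^131072=424; 846^199306 = 846^2 * 846^8 * 846^128 * 846^512 * 846^2048 * 846^65536 * 846^131072 = 177 (mod 883); answer 177
Part II: S1 = 177; w = -19; cross terms: (2*10 - -32*-40)=-1260, (-32*-19 - -40*10)=1008, (-40*-40 - 2*-19)=1638; twice the area = |1386| = 1386; area = 693; answer 693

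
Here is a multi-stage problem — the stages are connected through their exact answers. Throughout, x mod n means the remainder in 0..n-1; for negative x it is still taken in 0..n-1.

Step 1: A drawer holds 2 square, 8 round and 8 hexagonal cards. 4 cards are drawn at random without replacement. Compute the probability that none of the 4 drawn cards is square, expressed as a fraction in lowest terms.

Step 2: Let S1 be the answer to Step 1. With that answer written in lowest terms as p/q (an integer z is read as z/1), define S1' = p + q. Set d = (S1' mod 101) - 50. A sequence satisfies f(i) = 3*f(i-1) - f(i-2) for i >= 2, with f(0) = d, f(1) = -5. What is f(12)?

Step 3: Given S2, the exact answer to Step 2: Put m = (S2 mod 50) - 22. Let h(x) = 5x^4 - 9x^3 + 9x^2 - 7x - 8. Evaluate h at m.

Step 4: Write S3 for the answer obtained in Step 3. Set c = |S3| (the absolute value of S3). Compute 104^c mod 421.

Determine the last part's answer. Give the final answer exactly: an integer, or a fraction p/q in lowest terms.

Step 1: total draws C(18,4) = 3060; favorable C(16,4) = 1820; P = 91/153; answer 91/153
Step 2: S1 = 91/153; threaded value p + q = 244; d = -8; f(2) = 3*(-5) - 1*(-8) = -7; iterating: f(2)=-7, f(3)=-16, f(4)=-41, f(5)=-107, f(6)=-280, f(7)=-733, f(8)=-1919, f(9)=-5024, f(10)=-13153, f(11)=-34435, f(12)=-90152; answer -90152
Step 3: S2 = -90152; m = 26; 5*(26)^4 - 9*(26)^3 + 9*(26)^2 - 7*(26)^1 - 8 = (2284880) + (-158184) + (6084) + (-182) + (-8) = 2132590; answer 2132590
Step 4: S3 = 2132590; c = 2132590; squarings mod 421: 104^1=104, 104^2=291, 104^4=60, 104^8=232, 104^16=357, 104^32=307, 104^64=366, 104^128=78, 104^256=190, 104^512=315, 104^1024=290, 104^2048=321, 104^4096=317, 104^8192=291, 104^16384=60, 104^32768=232, 104^65536=357, 104^131072=307, 104^262144=366, 104^524288=78, 104^1048576=190, 104^2097152=315; 104^2132590 = 104^2 * 104^4 * 104^8 * 104^32 * 104^64 * 104^512 * 104^2048 * 104^32768 * 104^2097152 = 75 (mod 421); answer 75

75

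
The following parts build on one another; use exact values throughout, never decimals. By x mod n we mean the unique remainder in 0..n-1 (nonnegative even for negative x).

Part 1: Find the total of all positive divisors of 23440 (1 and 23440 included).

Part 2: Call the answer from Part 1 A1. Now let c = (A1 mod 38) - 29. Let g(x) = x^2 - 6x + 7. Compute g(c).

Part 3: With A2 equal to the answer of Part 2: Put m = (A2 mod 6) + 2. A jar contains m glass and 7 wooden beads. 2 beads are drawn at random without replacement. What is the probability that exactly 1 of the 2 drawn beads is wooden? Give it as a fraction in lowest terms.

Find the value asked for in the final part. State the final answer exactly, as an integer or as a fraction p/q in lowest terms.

7/13

Part 1: 23440 = 2^4 * 5 * 293; sigma = (1 + 2 + 4 + 8 + 16) * (1 + 5) * (1 + 293) = 31 * 6 * 294 = 54684; answer 54684
Part 2: A1 = 54684; c = -27; 1*(-27)^2 - 6*(-27)^1 + 7 = (729) + (162) + (7) = 898; answer 898
Part 3: A2 = 898; m = 6; total draws C(13,2) = 78; favorable C(7,1)*C(6,1) = 42; P = 7/13; answer 7/13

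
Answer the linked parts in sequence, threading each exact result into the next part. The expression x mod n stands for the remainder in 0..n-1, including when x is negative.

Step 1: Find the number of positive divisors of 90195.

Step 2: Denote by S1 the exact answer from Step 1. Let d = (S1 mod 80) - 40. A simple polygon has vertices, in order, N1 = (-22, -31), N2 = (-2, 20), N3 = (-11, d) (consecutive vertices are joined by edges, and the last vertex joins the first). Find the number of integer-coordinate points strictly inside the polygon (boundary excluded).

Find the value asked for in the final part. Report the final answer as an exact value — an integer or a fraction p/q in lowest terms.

210

Step 1: 90195 = 3 * 5 * 7 * 859; number of divisors = (1+1) * (1+1) * (1+1) * (1+1) = 16; answer 16
Step 2: S1 = 16; d = -24; cross terms: (-22*20 - -2*-31)=-502, (-2*-24 - -11*20)=268, (-11*-31 - -22*-24)=-187; twice the area = |-421| = 421; area = 421/2; boundary points = 1 + 1 + 1 = 3; strictly interior points = area - boundary/2 + 1 = 210; answer 210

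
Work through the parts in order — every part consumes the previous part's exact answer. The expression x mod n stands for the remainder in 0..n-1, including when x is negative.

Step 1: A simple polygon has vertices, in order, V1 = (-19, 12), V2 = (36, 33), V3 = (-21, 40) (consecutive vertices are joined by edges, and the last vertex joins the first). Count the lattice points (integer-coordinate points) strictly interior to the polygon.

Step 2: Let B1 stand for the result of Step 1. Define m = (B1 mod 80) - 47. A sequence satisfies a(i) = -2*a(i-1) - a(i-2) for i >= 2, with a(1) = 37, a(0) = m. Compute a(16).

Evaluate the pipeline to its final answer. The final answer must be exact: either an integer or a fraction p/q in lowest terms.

Step 1: cross terms: (-19*33 - 36*12)=-1059, (36*40 - -21*33)=2133, (-21*12 - -19*40)=508; twice the area = |1582| = 1582; area = 791; boundary points = 1 + 1 + 2 = 4; strictly interior points = area - boundary/2 + 1 = 790; answer 790
Step 2: B1 = 790; m = 23; a(2) = -2*(37) - 1*(23) = -97; iterating: a(2)=-97, a(3)=157, a(4)=-217, a(5)=277, a(6)=-337, a(7)=397, a(8)=-457, a(9)=517, a(10)=-577, a(11)=637, a(12)=-697, a(13)=757, a(14)=-817, a(15)=877, a(16)=-937; answer -937

-937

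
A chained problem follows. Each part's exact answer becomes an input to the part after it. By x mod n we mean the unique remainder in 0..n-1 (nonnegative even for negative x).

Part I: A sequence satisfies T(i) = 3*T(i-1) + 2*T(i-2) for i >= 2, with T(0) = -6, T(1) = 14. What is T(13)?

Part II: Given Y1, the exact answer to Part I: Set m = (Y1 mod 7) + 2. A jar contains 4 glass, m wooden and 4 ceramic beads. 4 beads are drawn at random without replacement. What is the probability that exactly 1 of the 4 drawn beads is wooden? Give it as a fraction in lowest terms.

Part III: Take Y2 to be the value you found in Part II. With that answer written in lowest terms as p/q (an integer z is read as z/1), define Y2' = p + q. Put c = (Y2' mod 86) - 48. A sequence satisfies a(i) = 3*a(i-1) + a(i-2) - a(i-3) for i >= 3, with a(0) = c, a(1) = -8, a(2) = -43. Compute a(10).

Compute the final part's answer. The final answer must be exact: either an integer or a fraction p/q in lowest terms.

Part I: T(2) = 3*(14) + 2*(-6) = 30; iterating: T(2)=30, T(3)=118, T(4)=414, T(5)=1478, T(6)=5262, T(7)=18742, T(8)=66750, T(9)=237734, T(10)=846702, T(11)=3015574, T(12)=10740126, T(13)=38251526; answer 38251526
Part II: Y1 = 38251526; m = 7; total draws C(15,4) = 1365; favorable C(7,1)*C(8,3) = 392; P = 56/195; answer 56/195
Part III: Y2 = 56/195; threaded value p + q = 251; c = 31; a(3) = 3*(-43) + 1*(-8) - 1*(31) = -168; iterating: a(3)=-168, a(4)=-539, a(5)=-1742, a(6)=-5597, a(7)=-17994, a(8)=-57837, a(9)=-185908, a(10)=-597567; answer -597567

-597567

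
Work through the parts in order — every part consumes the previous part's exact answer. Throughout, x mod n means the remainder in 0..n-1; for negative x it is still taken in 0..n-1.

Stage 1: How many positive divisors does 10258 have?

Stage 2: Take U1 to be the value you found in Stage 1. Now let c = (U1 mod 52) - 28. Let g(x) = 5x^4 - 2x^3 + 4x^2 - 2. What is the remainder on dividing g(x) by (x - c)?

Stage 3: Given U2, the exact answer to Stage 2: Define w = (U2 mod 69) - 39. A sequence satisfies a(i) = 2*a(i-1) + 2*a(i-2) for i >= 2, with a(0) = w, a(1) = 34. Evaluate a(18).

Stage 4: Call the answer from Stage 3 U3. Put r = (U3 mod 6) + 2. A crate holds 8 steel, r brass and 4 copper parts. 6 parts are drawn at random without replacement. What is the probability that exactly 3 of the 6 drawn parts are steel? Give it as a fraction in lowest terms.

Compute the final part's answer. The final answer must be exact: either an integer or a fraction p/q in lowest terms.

Stage 1: 10258 = 2 * 23 * 223; number of divisors = (1+1) * (1+1) * (1+1) = 8; answer 8
Stage 2: U1 = 8; c = -20; remainder = value at the root: 5*(-20)^4 - 2*(-20)^3 + 4*(-20)^2 - 2 = (800000) + (16000) + (1600) + (-2) = 817598; answer 817598
Stage 3: U2 = 817598; w = -22; a(2) = 2*(34) + 2*(-22) = 24; iterating: a(2)=24, a(3)=116, a(4)=280, a(5)=792, a(6)=2144, a(7)=5872, a(8)=16032, a(9)=43808, a(10)=119680, a(11)=326976, a(12)=893312, a(13)=2440576, a(14)=6667776, a(15)=18216704, a(16)=49768960, a(17)=135971328, a(18)=371480576; answer 371480576
Stage 4: U3 = 371480576; r = 4; total draws C(16,6) = 8008; favorable C(8,3)*C(8,3) = 3136; P = 56/143; answer 56/143

56/143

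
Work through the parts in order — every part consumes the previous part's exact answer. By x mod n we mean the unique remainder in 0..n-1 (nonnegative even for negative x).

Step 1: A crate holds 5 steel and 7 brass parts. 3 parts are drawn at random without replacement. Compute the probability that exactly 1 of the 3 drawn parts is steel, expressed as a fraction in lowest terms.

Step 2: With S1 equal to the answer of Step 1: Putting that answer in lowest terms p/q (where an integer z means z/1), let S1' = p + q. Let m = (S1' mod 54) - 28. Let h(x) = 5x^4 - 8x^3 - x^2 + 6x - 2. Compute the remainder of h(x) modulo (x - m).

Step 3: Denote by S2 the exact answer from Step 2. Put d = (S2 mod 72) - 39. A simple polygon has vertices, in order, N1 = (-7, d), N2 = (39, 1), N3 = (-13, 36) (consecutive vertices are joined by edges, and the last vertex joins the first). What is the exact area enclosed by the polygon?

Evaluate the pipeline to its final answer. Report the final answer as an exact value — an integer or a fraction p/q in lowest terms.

909

Step 1: total draws C(12,3) = 220; favorable C(5,1)*C(7,2) = 105; P = 21/44; answer 21/44
Step 2: S1 = 21/44; threaded value p + q = 65; m = -17; remainder = value at the root: 5*(-17)^4 - 8*(-17)^3 - 1*(-17)^2 + 6*(-17)^1 - 2 = (417605) + (39304) + (-289) + (-102) + (-2) = 456516; answer 456516
Step 3: S2 = 456516; d = -3; cross terms: (-7*1 - 39*-3)=110, (39*36 - -13*1)=1417, (-13*-3 - -7*36)=291; twice the area = |1818| = 1818; area = 909; answer 909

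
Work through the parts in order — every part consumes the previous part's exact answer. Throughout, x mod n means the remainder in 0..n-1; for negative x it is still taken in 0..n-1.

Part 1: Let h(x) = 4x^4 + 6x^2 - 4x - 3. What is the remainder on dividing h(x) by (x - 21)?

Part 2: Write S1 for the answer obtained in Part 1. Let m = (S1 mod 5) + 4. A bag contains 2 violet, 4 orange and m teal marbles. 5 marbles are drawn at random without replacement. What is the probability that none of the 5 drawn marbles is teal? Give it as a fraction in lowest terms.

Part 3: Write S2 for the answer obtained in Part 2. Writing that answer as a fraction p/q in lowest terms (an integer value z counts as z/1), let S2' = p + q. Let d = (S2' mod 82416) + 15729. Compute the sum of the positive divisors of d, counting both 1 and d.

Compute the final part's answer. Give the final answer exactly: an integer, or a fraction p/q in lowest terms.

38556

Part 1: remainder = value at the root: 4*(21)^4 + 6*(21)^2 - 4*(21)^1 - 3 = (777924) + (2646) + (-84) + (-3) = 780483; answer 780483
Part 2: S1 = 780483; m = 7; total draws C(13,5) = 1287; favorable C(6,5) = 6; P = 2/429; answer 2/429
Part 3: S2 = 2/429; threaded value p + q = 431; d = 16160; 16160 = 2^5 * 5 * 101; sigma = (1 + 2 + 4 + 8 + 16 + 32) * (1 + 5) * (1 + 101) = 63 * 6 * 102 = 38556; answer 38556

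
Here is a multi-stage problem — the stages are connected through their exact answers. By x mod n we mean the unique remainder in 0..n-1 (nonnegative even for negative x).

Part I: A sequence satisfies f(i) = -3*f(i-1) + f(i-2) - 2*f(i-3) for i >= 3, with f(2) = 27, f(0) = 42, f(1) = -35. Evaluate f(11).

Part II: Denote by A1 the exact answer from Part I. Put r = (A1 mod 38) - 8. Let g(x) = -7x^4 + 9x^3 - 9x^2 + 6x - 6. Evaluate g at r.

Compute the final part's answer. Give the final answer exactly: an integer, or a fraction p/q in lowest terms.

Part I: f(3) = -3*(27) + 1*(-35) - 2*(42) = -200; iterating: f(3)=-200, f(4)=697, f(5)=-2345, f(6)=8132, f(7)=-28135, f(8)=97227, f(9)=-336080, f(10)=1161737, f(11)=-4015745; answer -4015745
Part II: A1 = -4015745; r = 11; -7*(11)^4 + 9*(11)^3 - 9*(11)^2 + 6*(11)^1 - 6 = (-102487) + (11979) + (-1089) + (66) + (-6) = -91537; answer -91537

-91537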